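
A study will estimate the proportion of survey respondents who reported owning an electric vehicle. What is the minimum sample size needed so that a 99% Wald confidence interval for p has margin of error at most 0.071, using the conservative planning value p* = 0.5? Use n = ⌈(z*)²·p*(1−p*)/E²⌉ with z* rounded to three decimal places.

n = 330

For 99% confidence, z* = 2.576.
p*(1−p*) = 0.50·0.50 = 0.2500.
Required n before rounding: 6.635776 × 0.2500 / 0.071² = 329.090.
⌈329.090⌉ = 330.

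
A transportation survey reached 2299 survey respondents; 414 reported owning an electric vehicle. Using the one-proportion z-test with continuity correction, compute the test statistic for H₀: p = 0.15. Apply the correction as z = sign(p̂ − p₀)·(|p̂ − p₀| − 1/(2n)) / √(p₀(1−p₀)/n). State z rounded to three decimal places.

p̂ = 414/2299 = 0.18008. p̂ − p₀ = 0.030078.
1/(2n) = 0.000217.
Corrected numerator: |0.030078| − 0.000217 = 0.029861.
Null standard error: √(0.15·0.85/2299) = √0.000055459 = 0.007447.
z = (+)0.029861/0.007447 = 4.010.

z = 4.010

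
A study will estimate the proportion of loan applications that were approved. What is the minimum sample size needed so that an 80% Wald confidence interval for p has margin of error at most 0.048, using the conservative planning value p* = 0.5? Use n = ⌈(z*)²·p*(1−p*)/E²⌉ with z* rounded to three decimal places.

n = 179

For 80% confidence, z* = 1.282.
p*(1−p*) = 0.50·0.50 = 0.2500.
Required n before rounding: 1.643524 × 0.2500 / 0.048² = 178.334.
⌈178.334⌉ = 179.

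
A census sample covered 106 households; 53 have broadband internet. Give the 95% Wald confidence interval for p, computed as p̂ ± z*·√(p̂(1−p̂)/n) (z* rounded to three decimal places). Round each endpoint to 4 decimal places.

(0.4048, 0.5952)

p̂ = 53/106 = 0.50000.
SE = √(p̂(1−p̂)/n) = √(0.250000/106) = 0.048564.
z* = 1.960 at the 95% level.
Margin of error: 1.960 × 0.048564 = 0.09519.
Interval: 0.50000 ± 0.09519 → (0.4048, 0.5952).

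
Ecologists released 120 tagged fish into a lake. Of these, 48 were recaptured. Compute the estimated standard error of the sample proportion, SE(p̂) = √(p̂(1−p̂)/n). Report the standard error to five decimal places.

p̂ = 48/120 = 0.40000.
p̂(1−p̂) = 0.240000.
Dividing by n and taking the root: √0.002000000 = 0.04472.

SE = 0.04472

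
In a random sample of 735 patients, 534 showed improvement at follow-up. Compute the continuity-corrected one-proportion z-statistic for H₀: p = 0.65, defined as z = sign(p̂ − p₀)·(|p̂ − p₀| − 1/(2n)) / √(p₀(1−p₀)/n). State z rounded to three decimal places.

Sample proportion p̂ = 534/735 = 0.72653. p̂ − p₀ = 0.076531.
Continuity correction 1/(2n) = 1/1470 = 0.000680.
Corrected numerator: |0.076531| − 0.000680 = 0.075851.
SE₀ = √(0.65·0.35/735) = 0.017593.
z = +0.075851/0.017593 = 4.311.

z = 4.311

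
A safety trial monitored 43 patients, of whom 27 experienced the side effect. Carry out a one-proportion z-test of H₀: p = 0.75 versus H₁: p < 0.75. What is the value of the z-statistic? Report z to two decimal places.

With x = 27 successes in n = 43, p̂ = 0.62791.
Null standard error: √(0.75·0.25/43) = √0.004360465 = 0.066034.
z = (p̂ − p₀)/SE = (0.62791 − 0.75)/0.066034 = -1.85.

z = -1.85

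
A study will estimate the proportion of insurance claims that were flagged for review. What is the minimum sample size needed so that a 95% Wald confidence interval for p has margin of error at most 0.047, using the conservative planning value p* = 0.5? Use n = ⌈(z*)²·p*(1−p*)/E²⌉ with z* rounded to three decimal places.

n = 435

z* = 1.960 at the 95% level.
p*(1−p*) = 0.2500.
(z*)²·p*(1−p*)/E² = 3.841600·0.2500/0.002209 = 434.767.
⌈434.767⌉ = 435.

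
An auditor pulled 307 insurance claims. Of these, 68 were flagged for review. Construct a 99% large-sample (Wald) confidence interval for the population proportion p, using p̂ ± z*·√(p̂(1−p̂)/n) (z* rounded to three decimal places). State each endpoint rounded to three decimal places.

(0.160, 0.283)

Sample proportion p̂ = 68/307 = 0.22150.
SE(p̂) = √(0.22150·0.77850/307) = 0.023700.
The 99% critical value is z* = 2.576.
Margin of error: 2.576 × 0.023700 = 0.06105.
Interval: 0.22150 ± 0.06105 → (0.160, 0.283).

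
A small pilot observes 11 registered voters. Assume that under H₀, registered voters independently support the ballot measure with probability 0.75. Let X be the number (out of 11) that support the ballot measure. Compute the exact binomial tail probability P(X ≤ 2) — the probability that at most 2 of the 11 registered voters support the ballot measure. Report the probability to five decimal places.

X ~ Binomial(n=11, p=0.75).
P(X ≤ 2) = C(11,0)·0.75^0·0.25^11 + C(11,1)·0.75^1·0.25^10 + C(11,2)·0.75^2·0.25^9.
= 0.000000 + 0.000008 + 0.000118 = 0.00013.

P = 0.00013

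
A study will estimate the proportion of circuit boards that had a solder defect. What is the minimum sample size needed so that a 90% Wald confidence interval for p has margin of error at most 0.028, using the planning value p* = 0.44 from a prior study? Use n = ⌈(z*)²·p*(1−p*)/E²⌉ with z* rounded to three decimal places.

n = 851

For 90% confidence, z* = 1.645.
p*(1−p*) = 0.2464.
Required n before rounding: 2.706025 × 0.2464 / 0.028² = 850.465.
⌈850.465⌉ = 851.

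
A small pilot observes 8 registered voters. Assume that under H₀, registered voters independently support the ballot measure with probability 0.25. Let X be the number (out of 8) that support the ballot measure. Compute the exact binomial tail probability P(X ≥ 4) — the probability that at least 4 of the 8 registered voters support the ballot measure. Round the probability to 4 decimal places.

P = 0.1138

X is binomial with n = 8 and p = 0.25.
P(X ≥ 4) = Σ_{j=4}^{8} C(8,j)·0.25^j·0.75^{8−j}.
= 0.086517 + 0.023071 + 0.003845 + 0.000366 + 0.000015 = 0.1138.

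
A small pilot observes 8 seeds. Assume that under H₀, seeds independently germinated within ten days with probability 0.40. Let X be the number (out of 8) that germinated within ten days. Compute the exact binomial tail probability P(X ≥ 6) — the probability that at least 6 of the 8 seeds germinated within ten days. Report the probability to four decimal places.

X ~ Binomial(n=8, p=0.40).
P(X ≥ 6) = C(8,6)·0.40^6·0.60^2 + C(8,7)·0.40^7·0.60^1 + C(8,8)·0.40^8·0.60^0.
= 0.041288 + 0.007864 + 0.000655 = 0.0498.

P = 0.0498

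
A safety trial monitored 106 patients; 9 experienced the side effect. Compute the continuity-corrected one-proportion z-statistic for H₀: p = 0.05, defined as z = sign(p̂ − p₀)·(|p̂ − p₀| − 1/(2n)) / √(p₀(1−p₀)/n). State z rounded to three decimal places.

Sample proportion p̂ = 9/106 = 0.08491. p̂ − p₀ = 0.034906.
Continuity correction 1/(2n) = 1/212 = 0.004717.
Corrected numerator: |0.034906| − 0.004717 = 0.030189.
Null standard error: √(0.05·0.95/106) = √0.000448113 = 0.021169.
z = +0.030189/0.021169 = 1.426.

z = 1.426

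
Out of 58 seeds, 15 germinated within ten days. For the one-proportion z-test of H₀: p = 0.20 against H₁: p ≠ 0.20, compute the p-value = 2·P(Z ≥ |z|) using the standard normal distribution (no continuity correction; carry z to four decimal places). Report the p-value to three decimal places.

p-value = 0.264

p̂ = 15/58 = 0.25862.
SE₀ = √(0.20·0.80/58) = 0.052523.
z = (p̂ − p₀)/SE = (15/58 − 0.20)/0.052523 ≈ 1.1161.
p-value = 2·P(Z ≥ |z|) with z = 1.1161 → 0.264.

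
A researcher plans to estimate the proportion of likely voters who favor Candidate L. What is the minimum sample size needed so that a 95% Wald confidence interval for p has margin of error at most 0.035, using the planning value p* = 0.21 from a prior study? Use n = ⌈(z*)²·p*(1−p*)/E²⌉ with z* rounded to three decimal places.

n = 521

z* = 1.960 at the 95% level.
p*(1−p*) = 0.1659.
(z*)²·p*(1−p*)/E² = 3.841600·0.1659/0.001225 = 520.262.
Rounding up, n = 521.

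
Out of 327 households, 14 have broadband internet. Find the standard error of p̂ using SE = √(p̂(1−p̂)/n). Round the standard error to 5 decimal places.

p̂ = 14/327 = 0.04281.
p̂(1−p̂) = 0.040977.
SE = √(0.040977/327) = √0.000125312 = 0.01119.

SE = 0.01119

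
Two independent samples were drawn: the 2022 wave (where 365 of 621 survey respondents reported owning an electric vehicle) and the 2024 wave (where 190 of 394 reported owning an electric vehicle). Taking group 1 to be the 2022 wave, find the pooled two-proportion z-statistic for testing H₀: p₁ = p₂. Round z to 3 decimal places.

z = 3.291

p̂₁ = 365/621 = 0.58776, p̂₂ = 190/394 = 0.48223.
Pooling: p̂ = 555/1015 = 0.54680.
Pooled SE = √[0.2478099·0.00414838] ≈ 0.032063.
z = 0.10553/0.032063 = 3.291.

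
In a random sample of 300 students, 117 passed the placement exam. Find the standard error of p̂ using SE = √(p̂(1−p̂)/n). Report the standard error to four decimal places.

The sample proportion is 117/300 = 0.39000.
p̂(1−p̂) = 0.39000·0.61000 = 0.237900.
Dividing by n and taking the root: √0.000793000 = 0.0282.

SE = 0.0282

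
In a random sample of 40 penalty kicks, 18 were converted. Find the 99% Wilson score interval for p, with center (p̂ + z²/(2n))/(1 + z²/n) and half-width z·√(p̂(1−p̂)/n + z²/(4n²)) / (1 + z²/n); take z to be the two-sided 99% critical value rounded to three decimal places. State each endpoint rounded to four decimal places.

p̂ = 18/40 = 0.45000; z = 2.576, so z² = 6.635776.
Denominator 1 + z²/n = 1 + 6.635776/40 = 1.165894.
Center = (0.45000 + 0.082947)/1.165894 = 0.45711.
Radicand: p̂(1−p̂)/n + z²/(4n²) = 0.006187500 + 0.001036840 = 0.007224340.
Half-width = z·√(radicand)/denom = 2.576·0.084996/1.165894 = 0.18780.
So the interval runs from 0.2693 to 0.6449.

(0.2693, 0.6449)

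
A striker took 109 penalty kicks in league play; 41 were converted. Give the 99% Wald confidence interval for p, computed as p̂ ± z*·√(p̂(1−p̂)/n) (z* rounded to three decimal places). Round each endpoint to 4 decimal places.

(0.2566, 0.4957)

p̂ = 41/109 = 0.37615.
SE = √(p̂(1−p̂)/n) = √(0.234660/109) = 0.046399.
For 99% confidence, z* = 2.576.
Margin of error: 2.576 × 0.046399 = 0.11952.
Interval: 0.37615 ± 0.11952 → (0.2566, 0.4957).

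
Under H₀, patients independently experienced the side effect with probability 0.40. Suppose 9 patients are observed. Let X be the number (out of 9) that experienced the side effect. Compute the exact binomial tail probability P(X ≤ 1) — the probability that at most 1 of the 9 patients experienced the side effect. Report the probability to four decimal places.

X ~ Binomial(n=9, p=0.40).
P(X ≤ 1) = C(9,0)·0.40^0·0.60^9 + C(9,1)·0.40^1·0.60^8.
= 0.010078 + 0.060466 = 0.0705.

P = 0.0705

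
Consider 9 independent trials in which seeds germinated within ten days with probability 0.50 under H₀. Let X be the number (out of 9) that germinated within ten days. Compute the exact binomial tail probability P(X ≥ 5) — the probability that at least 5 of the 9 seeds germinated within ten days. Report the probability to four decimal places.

X is binomial with n = 9 and p = 0.50.
P(X ≥ 5) = Σ_{j=5}^{9} C(9,j)·0.50^j·0.50^{9−j}.
= 0.246094 + 0.164062 + 0.070312 + 0.017578 + 0.001953 = 0.5000.

P = 0.5000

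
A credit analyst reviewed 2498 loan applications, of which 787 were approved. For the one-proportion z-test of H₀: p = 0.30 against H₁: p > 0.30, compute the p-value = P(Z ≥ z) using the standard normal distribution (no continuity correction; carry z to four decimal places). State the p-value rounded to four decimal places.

p-value = 0.0503

With x = 787 successes in n = 2498, p̂ = 0.31505.
Null standard error: √(0.30·0.70/2498) = √0.000084067 = 0.009169.
Test statistic (full precision, shown to 4 dp): z = (787/2498 − 0.30)/SE₀ ≈ 1.6417.
p-value = P(Z ≥ z) with z = 1.6417 → 0.0503.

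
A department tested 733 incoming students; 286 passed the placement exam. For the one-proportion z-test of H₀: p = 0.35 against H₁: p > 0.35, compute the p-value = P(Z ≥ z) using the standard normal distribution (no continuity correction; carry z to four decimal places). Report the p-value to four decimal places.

p-value = 0.0113

Sample proportion p̂ = 286/733 = 0.39018.
Null standard error: √(0.35·0.65/733) = √0.000310368 = 0.017617.
z = (p̂ − p₀)/SE = (286/733 − 0.35)/0.017617 ≈ 2.2806.
p-value = P(Z ≥ z) with z = 2.2806 → 0.0113.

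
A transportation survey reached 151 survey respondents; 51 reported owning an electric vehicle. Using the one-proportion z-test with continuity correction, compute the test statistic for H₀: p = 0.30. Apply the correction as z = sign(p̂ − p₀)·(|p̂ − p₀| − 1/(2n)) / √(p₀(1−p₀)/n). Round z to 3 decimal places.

z = 0.923

p̂ = 51/151 = 0.33775. p̂ − p₀ = 0.037748.
1/(2n) = 0.003311.
Corrected numerator: |0.037748| − 0.003311 = 0.034437.
Null standard error: √(0.30·0.70/151) = √0.001390728 = 0.037292.
z = (+)0.034437/0.037292 = 0.923.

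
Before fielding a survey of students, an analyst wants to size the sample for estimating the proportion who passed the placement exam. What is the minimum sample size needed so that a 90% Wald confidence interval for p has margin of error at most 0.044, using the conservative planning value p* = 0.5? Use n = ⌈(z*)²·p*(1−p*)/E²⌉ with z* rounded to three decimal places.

n = 350

For 90% confidence, z* = 1.645.
p*(1−p*) = 0.50·0.50 = 0.2500.
(z*)²·p*(1−p*)/E² = 2.706025·0.2500/0.001936 = 349.435.
⌈349.435⌉ = 350.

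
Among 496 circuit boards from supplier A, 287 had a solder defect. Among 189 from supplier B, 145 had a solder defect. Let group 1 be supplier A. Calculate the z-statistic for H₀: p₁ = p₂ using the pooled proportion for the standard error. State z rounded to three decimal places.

p̂₁ = 287/496 = 0.57863, p̂₂ = 145/189 = 0.76720.
Pooled p̂ = (287+145)/(496+189) = 432/685 = 0.63066.
Pooled SE = √[0.2329288·0.00730713] ≈ 0.041256.
z = -0.18857/0.041256 = -4.571.

z = -4.571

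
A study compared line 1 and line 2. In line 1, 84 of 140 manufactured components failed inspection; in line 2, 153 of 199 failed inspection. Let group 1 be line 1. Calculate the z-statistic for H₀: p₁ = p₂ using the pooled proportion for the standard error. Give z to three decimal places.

z = -3.337

p̂₁ = 84/140 = 0.60000, p̂₂ = 153/199 = 0.76884.
Pooling: p̂ = 237/339 = 0.69912.
Pooled SE = √[0.2103532·0.01216798] ≈ 0.050592.
z = -0.16884/0.050592 = -3.337.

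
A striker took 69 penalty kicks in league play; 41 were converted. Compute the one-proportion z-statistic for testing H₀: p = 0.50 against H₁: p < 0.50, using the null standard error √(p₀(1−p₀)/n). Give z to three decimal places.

With x = 41 successes in n = 69, p̂ = 0.59420.
Null standard error: √(0.50·0.50/69) = √0.003623188 = 0.060193.
Test statistic: z = 0.09420/0.060193 = 1.565.

z = 1.565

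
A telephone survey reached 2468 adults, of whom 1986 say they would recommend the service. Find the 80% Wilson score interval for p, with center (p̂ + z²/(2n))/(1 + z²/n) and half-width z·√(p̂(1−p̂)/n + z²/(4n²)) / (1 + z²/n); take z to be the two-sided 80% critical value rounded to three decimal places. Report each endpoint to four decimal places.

Here p̂ = 1986/2468 = 0.80470 and z = 1.282 (z² = 1.643524).
1 + z²/n = 1.000666.
Adjusted center: (0.80470 + z²/(2n))/1.000666 = 0.80450.
Radicand: p̂(1−p̂)/n + z²/(4n²) = 0.000063678 + 0.000000067 = 0.000063745.
Half-width = z·√(radicand)/denom = 1.282·0.007984/1.000666 = 0.01023.
Interval: 0.80450 ± 0.01023 → (0.7943, 0.8147).

(0.7943, 0.8147)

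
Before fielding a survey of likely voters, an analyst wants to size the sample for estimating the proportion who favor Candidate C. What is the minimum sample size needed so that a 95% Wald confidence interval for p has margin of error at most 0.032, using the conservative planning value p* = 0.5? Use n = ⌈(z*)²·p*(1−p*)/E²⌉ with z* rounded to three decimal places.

The 95% critical value is z* = 1.960.
p*(1−p*) = 0.2500.
Required n before rounding: 3.841600 × 0.2500 / 0.032² = 937.891.
Rounding up, n = 938.

n = 938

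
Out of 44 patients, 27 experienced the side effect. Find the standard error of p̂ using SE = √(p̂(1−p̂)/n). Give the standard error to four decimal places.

With x = 27 successes in n = 44, p̂ = 0.61364.
p̂(1−p̂) = 0.237086.
SE = √(0.237086/44) = 0.0734.

SE = 0.0734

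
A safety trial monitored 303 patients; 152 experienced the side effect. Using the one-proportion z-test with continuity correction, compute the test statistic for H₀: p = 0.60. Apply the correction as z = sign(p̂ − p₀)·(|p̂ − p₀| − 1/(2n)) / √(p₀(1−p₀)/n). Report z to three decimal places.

Sample proportion p̂ = 152/303 = 0.50165. p̂ − p₀ = -0.098350.
1/(2n) = 0.001650.
Corrected numerator: |-0.098350| − 0.001650 = 0.096700.
Null standard error: √(0.60·0.40/303) = √0.000792079 = 0.028144.
z = (−)0.096700/0.028144 = -3.436.

z = -3.436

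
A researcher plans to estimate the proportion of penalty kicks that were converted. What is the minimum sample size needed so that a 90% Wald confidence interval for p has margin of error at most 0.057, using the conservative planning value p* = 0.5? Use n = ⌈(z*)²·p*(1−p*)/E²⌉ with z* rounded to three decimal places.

For 90% confidence, z* = 1.645.
p*(1−p*) = 0.50·0.50 = 0.2500.
Required n before rounding: 2.706025 × 0.2500 / 0.057² = 208.220.
Rounding up, n = 209.

n = 209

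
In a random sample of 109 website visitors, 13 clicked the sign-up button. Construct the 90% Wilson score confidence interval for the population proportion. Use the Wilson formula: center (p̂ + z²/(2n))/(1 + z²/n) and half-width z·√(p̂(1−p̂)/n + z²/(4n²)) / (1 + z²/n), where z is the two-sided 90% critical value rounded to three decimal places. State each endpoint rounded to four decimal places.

(0.0772, 0.1798)

p̂ = 13/109 = 0.11927; z = 1.645, so z² = 2.706025.
1 + z²/n = 1.024826.
Adjusted center: (0.11927 + z²/(2n))/1.024826 = 0.12849.
Radicand: p̂(1−p̂)/n + z²/(4n²) = 0.000963685 + 0.000056940 = 0.001020625.
Half-width = z·√(radicand)/denom = 1.645·0.031947/1.024826 = 0.05128.
Interval: 0.12849 ± 0.05128 → (0.0772, 0.1798).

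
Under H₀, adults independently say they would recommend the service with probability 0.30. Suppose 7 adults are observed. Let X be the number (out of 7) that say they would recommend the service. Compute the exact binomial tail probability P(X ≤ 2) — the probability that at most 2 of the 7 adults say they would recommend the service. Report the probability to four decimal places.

X ~ Binomial(n=7, p=0.30).
P(X ≤ 2) = C(7,0)·0.30^0·0.70^7 + C(7,1)·0.30^1·0.70^6 + C(7,2)·0.30^2·0.70^5.
= 0.082354 + 0.247063 + 0.317652 = 0.6471.

P = 0.6471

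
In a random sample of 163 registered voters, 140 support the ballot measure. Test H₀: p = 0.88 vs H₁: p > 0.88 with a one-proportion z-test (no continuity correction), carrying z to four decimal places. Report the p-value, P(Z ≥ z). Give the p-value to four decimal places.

p-value = 0.7965

p̂ = 140/163 = 0.85890.
SE₀ = √(0.88·0.12/163) = 0.025453.
Test statistic (full precision, shown to 4 dp): z = (140/163 − 0.88)/SE₀ ≈ -0.8291.
p-value = P(Z ≥ z) with z = -0.8291 → 0.7965.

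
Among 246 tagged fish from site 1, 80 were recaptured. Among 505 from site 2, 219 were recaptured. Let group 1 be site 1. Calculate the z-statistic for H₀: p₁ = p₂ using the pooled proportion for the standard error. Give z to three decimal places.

Sample proportions: p̂₁ = 80/246 = 0.32520 and p̂₂ = 219/505 = 0.43366.
Pooling: p̂ = 299/751 = 0.39814.
SE = √[p̂(1−p̂)(1/n₁+1/n₂)] = √[0.39814·0.60186·(1/246+1/505)] ≈ 0.038060.
z = (p̂₁ − p̂₂)/SE = (0.32520 − 0.43366)/0.038060 = -0.10846/0.038060 = -2.850.

z = -2.850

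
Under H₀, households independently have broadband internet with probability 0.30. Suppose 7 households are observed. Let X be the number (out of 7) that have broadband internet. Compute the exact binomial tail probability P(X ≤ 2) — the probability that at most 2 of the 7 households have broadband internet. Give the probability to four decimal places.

X is binomial with n = 7 and p = 0.30.
P(X ≤ 2) = C(7,0)·0.30^0·0.70^7 + C(7,1)·0.30^1·0.70^6 + C(7,2)·0.30^2·0.70^5.
= 0.082354 + 0.247063 + 0.317652 = 0.6471.

P = 0.6471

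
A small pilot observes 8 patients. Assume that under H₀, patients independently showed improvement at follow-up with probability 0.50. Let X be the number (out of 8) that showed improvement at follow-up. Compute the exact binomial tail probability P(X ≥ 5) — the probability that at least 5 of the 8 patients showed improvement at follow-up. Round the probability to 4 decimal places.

P = 0.3633

X ~ Binomial(n=8, p=0.50).
P(X ≥ 5) = C(8,5)·0.50^5·0.50^3 + C(8,6)·0.50^6·0.50^2 + C(8,7)·0.50^7·0.50^1 + C(8,8)·0.50^8·0.50^0.
= 0.218750 + 0.109375 + 0.031250 + 0.003906 = 0.3633.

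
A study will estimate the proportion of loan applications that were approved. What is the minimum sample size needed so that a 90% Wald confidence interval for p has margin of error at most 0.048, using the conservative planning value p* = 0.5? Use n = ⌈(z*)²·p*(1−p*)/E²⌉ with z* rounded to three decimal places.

The 90% critical value is z* = 1.645.
p*(1−p*) = 0.2500.
(z*)²·p*(1−p*)/E² = 2.706025·0.2500/0.002304 = 293.623.
⌈293.623⌉ = 294.

n = 294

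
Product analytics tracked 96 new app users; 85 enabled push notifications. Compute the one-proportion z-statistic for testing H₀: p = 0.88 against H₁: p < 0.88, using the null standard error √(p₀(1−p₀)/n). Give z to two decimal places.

Sample proportion p̂ = 85/96 = 0.88542.
Null standard error: √(0.88·0.12/96) = √0.001100000 = 0.033166.
Test statistic: z = 0.00542/0.033166 = 0.16.

z = 0.16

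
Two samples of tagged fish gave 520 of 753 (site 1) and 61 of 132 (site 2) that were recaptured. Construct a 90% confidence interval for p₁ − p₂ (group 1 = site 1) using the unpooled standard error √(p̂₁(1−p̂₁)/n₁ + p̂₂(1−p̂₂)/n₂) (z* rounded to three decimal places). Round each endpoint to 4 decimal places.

p̂₁ = 0.69057, p̂₂ = 0.46212, so the observed difference is 0.22845.
Unpooled SE = √(p̂₁(1−p̂₁)/n₁ + p̂₂(1−p̂₂)/n₂) = √(0.000283775 + 0.001883070) = 0.046549.
The 90% critical value is z* = 1.645. Margin of error = 0.07657.
So the interval runs from 0.1519 to 0.3050.

(0.1519, 0.3050)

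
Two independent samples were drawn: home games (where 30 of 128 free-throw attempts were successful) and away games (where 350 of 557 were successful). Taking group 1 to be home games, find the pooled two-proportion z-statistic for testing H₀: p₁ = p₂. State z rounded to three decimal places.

z = -8.088

p̂₁ = 30/128 = 0.23438, p̂₂ = 350/557 = 0.62837.
Pooling: p̂ = 380/685 = 0.55474.
SE = √[p̂(1−p̂)(1/n₁+1/n₂)] = √[0.55474·0.44526·(1/128+1/557)] ≈ 0.048715.
z = (p̂₁ − p̂₂)/SE = (0.23438 − 0.62837)/0.048715 = -0.39399/0.048715 = -8.088.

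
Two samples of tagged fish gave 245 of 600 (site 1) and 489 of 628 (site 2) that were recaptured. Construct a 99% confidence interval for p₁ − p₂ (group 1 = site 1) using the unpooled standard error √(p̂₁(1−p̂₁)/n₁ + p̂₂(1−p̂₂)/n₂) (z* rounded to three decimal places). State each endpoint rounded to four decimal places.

(-0.4374, -0.3033)

p̂₁ = 245/600 = 0.40833, p̂₂ = 489/628 = 0.77866; p̂₁ − p̂₂ = -0.37033.
SE = √(0.000402662 + 0.000274438) = √0.000677100 = 0.026021.
The 99% critical value is z* = 2.576. Margin of error = 0.06703.
Interval: -0.37033 ± 0.06703 → (-0.4374, -0.3033).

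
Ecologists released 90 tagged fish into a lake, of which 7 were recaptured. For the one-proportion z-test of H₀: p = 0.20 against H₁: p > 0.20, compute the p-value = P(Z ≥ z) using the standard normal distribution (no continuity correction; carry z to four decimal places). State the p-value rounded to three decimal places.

p-value = 0.998

p̂ = 7/90 = 0.07778.
Null standard error: √(0.20·0.80/90) = √0.001777778 = 0.042164.
Test statistic (full precision, shown to 4 dp): z = (7/90 − 0.20)/SE₀ ≈ -2.8988.
p-value = P(Z ≥ z) with z = -2.8988 → 0.998.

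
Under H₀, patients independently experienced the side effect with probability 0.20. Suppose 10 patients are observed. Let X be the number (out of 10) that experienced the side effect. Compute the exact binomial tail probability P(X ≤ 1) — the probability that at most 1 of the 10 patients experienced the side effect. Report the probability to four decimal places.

X ~ Binomial(n=10, p=0.20).
P(X ≤ 1) = C(10,0)·0.20^0·0.80^10 + C(10,1)·0.20^1·0.80^9.
= 0.107374 + 0.268435 = 0.3758.

P = 0.3758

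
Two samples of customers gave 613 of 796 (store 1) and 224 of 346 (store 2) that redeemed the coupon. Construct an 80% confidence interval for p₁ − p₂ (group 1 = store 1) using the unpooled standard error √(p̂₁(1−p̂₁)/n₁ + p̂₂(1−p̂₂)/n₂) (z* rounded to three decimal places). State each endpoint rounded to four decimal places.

(0.0846, 0.1608)

p̂₁ = 0.77010, p̂₂ = 0.64740, so the observed difference is 0.12270.
SE = √(0.000222419 + 0.000659750) = √0.000882169 = 0.029701.
The 80% critical value is z* = 1.282. Margin = 1.282·0.029701 = 0.03808.
CI: 0.12270 ± 0.03808 = (0.0846, 0.1608).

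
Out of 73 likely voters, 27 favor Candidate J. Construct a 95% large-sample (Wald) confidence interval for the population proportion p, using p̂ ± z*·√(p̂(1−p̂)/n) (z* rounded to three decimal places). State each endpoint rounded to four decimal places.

Sample proportion p̂ = 27/73 = 0.36986.
SE = √(p̂(1−p̂)/n) = √(0.233064/73) = 0.056504.
z* = 1.960 at the 95% level.
Margin = 1.960·0.056504 = 0.11075.
So the interval runs from 0.2591 to 0.4806.

(0.2591, 0.4806)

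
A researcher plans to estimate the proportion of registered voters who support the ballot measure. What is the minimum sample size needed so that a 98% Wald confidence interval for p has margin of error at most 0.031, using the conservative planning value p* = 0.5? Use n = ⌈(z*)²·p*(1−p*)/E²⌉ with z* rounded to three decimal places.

n = 1408

For 98% confidence, z* = 2.326.
p*(1−p*) = 0.50·0.50 = 0.2500.
Required n before rounding: 5.410276 × 0.2500 / 0.031² = 1407.460.
Rounding up, n = 1408.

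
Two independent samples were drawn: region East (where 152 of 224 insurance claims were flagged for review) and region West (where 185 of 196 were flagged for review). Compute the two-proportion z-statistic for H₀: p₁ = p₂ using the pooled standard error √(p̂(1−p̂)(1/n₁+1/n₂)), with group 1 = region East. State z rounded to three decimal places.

Sample proportions: p̂₁ = 152/224 = 0.67857 and p̂₂ = 185/196 = 0.94388.
Pooled p̂ = (152+185)/(224+196) = 337/420 = 0.80238.
SE = √[p̂(1−p̂)(1/n₁+1/n₂)] = √[0.80238·0.19762·(1/224+1/196)] ≈ 0.038947.
z = -0.26531/0.038947 = -6.812.

z = -6.812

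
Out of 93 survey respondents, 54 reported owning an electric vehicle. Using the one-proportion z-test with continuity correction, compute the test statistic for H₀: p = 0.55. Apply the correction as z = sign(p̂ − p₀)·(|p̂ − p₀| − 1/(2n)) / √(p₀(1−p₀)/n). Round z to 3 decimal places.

z = 0.490

Sample proportion p̂ = 54/93 = 0.58065. p̂ − p₀ = 0.030645.
Continuity correction 1/(2n) = 1/186 = 0.005376.
Corrected numerator: |0.030645| − 0.005376 = 0.025269.
SE₀ = √(0.55·0.45/93) = 0.051588.
z = (+)0.025269/0.051588 = 0.490.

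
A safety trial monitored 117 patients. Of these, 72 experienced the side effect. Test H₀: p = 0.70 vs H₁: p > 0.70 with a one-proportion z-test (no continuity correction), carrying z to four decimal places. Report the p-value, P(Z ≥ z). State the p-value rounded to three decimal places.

With x = 72 successes in n = 117, p̂ = 0.61538.
Under H₀, SE = √(p₀(1−p₀)/n) = √(0.70·0.30/117) = √0.001794872 = 0.042366.
Test statistic (full precision, shown to 4 dp): z = (72/117 − 0.70)/SE₀ ≈ -1.9973.
From the standard normal, P(Z ≥ z) = 0.977.

p-value = 0.977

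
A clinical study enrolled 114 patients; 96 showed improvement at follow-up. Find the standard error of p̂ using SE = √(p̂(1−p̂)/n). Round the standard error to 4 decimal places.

SE = 0.0342

p̂ = 96/114 = 0.84211.
p̂(1−p̂) = 0.132961.
SE = √(0.132961/114) = 0.0342.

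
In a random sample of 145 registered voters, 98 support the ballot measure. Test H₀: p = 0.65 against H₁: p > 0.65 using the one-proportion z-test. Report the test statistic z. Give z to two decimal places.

z = 0.65

p̂ = 98/145 = 0.67586.
Null standard error: √(0.65·0.35/145) = √0.001568966 = 0.039610.
Test statistic: z = 0.02586/0.039610 = 0.65.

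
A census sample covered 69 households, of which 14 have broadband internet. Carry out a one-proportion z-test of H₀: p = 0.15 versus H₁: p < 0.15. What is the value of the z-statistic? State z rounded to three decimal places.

z = 1.231

The sample proportion is 14/69 = 0.20290.
SE₀ = √(0.15·0.85/69) = 0.042986.
z = (0.20290 − 0.15)/0.042986 = 0.05290/0.042986 = 1.231.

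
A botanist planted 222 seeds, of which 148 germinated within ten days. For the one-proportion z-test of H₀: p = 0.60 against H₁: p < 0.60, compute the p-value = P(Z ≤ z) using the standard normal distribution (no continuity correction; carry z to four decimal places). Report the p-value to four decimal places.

p-value = 0.9787

With x = 148 successes in n = 222, p̂ = 0.66667.
Under H₀, SE = √(p₀(1−p₀)/n) = √(0.60·0.40/222) = √0.001081081 = 0.032880.
z = (p̂ − p₀)/SE = (148/222 − 0.60)/0.032880 ≈ 2.0276.
From the standard normal, P(Z ≤ z) = 0.9787.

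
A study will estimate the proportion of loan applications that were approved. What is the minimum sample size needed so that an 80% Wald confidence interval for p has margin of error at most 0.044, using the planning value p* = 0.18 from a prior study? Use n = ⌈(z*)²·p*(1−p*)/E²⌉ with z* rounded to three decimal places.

n = 126

The 80% critical value is z* = 1.282.
p*(1−p*) = 0.18·0.82 = 0.1476.
(z*)²·p*(1−p*)/E² = 1.643524·0.1476/0.001936 = 125.302.
Rounding up, n = 126.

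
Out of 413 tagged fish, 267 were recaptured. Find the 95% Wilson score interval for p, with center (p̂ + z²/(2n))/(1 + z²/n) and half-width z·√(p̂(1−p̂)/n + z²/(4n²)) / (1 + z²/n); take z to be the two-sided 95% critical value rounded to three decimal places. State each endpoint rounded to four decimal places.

p̂ = 267/413 = 0.64649; z = 1.960, so z² = 3.841600.
1 + z²/n = 1.009302.
Adjusted center: (0.64649 + z²/(2n))/1.009302 = 0.64514.
Radicand: p̂(1−p̂)/n + z²/(4n²) = 0.000553368 + 0.000005631 = 0.000558999.
Half-width = 1.960·√0.000558999/1.009302 = 0.04591.
CI: 0.64514 ± 0.04591 = (0.5992, 0.6911).

(0.5992, 0.6911)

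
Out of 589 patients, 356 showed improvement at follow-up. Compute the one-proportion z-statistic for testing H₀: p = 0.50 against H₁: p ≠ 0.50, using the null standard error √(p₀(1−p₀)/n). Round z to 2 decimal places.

p̂ = 356/589 = 0.60441.
SE₀ = √(0.50·0.50/589) = 0.020602.
Test statistic: z = 0.10441/0.020602 = 5.07.

z = 5.07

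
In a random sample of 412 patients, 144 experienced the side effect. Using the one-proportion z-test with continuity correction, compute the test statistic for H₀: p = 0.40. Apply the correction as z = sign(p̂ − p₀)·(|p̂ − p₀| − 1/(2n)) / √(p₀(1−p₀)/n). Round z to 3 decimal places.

The sample proportion is 144/412 = 0.34951. p̂ − p₀ = -0.050485.
Continuity correction 1/(2n) = 1/824 = 0.001214.
Corrected numerator: |-0.050485| − 0.001214 = 0.049271.
Under H₀, SE = √(p₀(1−p₀)/n) = √(0.40·0.60/412) = √0.000582524 = 0.024136.
z = −0.049271/0.024136 = -2.041.

z = -2.041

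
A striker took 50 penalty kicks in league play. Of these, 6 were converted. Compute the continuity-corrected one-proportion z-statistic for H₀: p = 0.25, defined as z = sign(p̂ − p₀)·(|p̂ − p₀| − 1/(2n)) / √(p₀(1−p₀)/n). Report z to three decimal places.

p̂ = 6/50 = 0.12000. p̂ − p₀ = -0.130000.
1/(2n) = 0.010000.
Corrected numerator: |-0.130000| − 0.010000 = 0.120000.
SE₀ = √(0.25·0.75/50) = 0.061237.
z = (−)0.120000/0.061237 = -1.960.

z = -1.960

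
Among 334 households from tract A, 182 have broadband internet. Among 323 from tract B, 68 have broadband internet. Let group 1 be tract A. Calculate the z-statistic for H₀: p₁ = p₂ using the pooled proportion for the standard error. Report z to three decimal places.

p̂₁ = 182/334 = 0.54491, p̂₂ = 68/323 = 0.21053.
Pooled p̂ = (182+68)/(334+323) = 250/657 = 0.38052.
SE = √[p̂(1−p̂)(1/n₁+1/n₂)] = √[0.38052·0.61948·(1/334+1/323)] ≈ 0.037889.
z = 0.33438/0.037889 = 8.825.

z = 8.825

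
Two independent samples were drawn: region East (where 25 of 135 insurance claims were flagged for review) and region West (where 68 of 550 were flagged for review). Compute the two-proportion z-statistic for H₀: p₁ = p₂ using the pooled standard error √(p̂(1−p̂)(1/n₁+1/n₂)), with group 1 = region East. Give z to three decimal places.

z = 1.871

Sample proportions: p̂₁ = 25/135 = 0.18519 and p̂₂ = 68/550 = 0.12364.
Pooled p̂ = (25+68)/(135+550) = 93/685 = 0.13577.
SE = √[p̂(1−p̂)(1/n₁+1/n₂)] = √[0.13577·0.86423·(1/135+1/550)] ≈ 0.032901.
z = (p̂₁ − p̂₂)/SE = (0.18519 − 0.12364)/0.032901 = 0.06155/0.032901 = 1.871.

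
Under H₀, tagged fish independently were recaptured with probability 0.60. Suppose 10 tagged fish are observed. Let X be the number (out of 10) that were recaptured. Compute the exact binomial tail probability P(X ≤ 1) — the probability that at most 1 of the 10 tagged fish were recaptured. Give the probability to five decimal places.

P = 0.00168

X is binomial with n = 10 and p = 0.60.
P(X ≤ 1) = C(10,0)·0.60^0·0.40^10 + C(10,1)·0.60^1·0.40^9.
= 0.000105 + 0.001573 = 0.00168.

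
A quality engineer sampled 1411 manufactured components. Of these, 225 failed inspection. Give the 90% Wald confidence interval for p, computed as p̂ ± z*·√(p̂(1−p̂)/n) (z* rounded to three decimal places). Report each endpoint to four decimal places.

(0.1434, 0.1755)

The sample proportion is 225/1411 = 0.15946.
SE = √(p̂(1−p̂)/n) = √(0.134033/1411) = 0.009746.
The 90% critical value is z* = 1.645.
Margin of error: 1.645 × 0.009746 = 0.01603.
CI: 0.15946 ± 0.01603 = (0.1434, 0.1755).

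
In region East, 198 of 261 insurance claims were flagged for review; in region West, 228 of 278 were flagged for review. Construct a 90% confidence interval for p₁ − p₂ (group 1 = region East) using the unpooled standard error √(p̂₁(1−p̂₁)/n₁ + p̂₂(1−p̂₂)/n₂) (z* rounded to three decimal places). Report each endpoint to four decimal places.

(-0.1193, -0.0038)

p̂₁ = 0.75862, p̂₂ = 0.82014, so the observed difference is -0.06152.
SE = √(0.000701591 + 0.000530604) = √0.001232195 = 0.035103.
z* = 1.645 at the 90% level. Margin of error = 0.05774.
Interval: -0.06152 ± 0.05774 → (-0.1193, -0.0038).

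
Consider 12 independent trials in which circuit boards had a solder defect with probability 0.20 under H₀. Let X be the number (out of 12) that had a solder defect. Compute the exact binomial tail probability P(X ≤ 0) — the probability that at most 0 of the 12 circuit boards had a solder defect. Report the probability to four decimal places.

P = 0.0687

X is binomial with n = 12 and p = 0.20.
P(X ≤ 0) = C(12,0)·0.20^0·0.80^12.
= 0.068719 = 0.0687.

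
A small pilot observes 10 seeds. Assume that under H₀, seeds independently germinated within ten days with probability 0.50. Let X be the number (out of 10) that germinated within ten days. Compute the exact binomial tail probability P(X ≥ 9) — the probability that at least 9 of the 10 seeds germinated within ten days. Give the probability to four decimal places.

X is binomial with n = 10 and p = 0.50.
P(X ≥ 9) = C(10,9)·0.50^9·0.50^1 + C(10,10)·0.50^10·0.50^0.
= 0.009766 + 0.000977 = 0.0107.

P = 0.0107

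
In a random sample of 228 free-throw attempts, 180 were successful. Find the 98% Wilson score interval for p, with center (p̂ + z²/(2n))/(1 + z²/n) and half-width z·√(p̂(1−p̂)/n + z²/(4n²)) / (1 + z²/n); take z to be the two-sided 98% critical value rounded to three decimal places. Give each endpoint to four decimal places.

(0.7203, 0.8452)

Here p̂ = 180/228 = 0.78947 and z = 2.326 (z² = 5.410276).
1 + z²/n = 1.023729.
Adjusted center: (0.78947 + z²/(2n))/1.023729 = 0.78276.
Radicand: p̂(1−p̂)/n + z²/(4n²) = 0.000728969 + 0.000026019 = 0.000754988.
Half-width = z·√(radicand)/denom = 2.326·0.027477/1.023729 = 0.06243.
Interval: 0.78276 ± 0.06243 → (0.7203, 0.8452).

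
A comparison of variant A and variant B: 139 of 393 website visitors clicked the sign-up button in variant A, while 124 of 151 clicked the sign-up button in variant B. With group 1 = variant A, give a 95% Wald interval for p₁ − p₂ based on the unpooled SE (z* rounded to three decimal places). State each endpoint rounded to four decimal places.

p̂₁ = 139/393 = 0.35369, p̂₂ = 124/151 = 0.82119; p̂₁ − p̂₂ = -0.46750.
Unpooled SE = √(p̂₁(1−p̂₁)/n₁ + p̂₂(1−p̂₂)/n₂) = √(0.000581662 + 0.000972422) = 0.039422.
For 95% confidence, z* = 1.960. Margin = 1.960·0.039422 = 0.07727.
CI: -0.46750 ± 0.07727 = (-0.5448, -0.3902).

(-0.5448, -0.3902)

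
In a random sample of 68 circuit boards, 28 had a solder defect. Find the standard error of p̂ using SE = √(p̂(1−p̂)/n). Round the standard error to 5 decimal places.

SE = 0.05968

p̂ = 28/68 = 0.41176.
p̂(1−p̂) = 0.41176·0.58824 = 0.242214.
SE = √(0.242214/68) = 0.05968.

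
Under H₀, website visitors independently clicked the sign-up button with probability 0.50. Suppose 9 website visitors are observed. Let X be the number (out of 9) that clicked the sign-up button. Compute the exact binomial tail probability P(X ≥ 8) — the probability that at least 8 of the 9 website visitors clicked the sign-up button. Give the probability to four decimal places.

P = 0.0195

X is binomial with n = 9 and p = 0.50.
P(X ≥ 8) = C(9,8)·0.50^8·0.50^1 + C(9,9)·0.50^9·0.50^0.
= 0.017578 + 0.001953 = 0.0195.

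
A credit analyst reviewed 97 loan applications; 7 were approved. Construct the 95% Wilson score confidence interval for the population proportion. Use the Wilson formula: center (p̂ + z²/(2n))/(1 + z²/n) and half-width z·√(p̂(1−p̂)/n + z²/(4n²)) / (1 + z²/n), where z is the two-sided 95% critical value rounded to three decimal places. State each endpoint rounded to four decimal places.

(0.0354, 0.1415)

p̂ = 7/97 = 0.07216; z = 1.960, so z² = 3.841600.
Denominator 1 + z²/n = 1 + 3.841600/97 = 1.039604.
Center = (0.07216 + 0.019802)/1.039604 = 0.08846.
Radicand: p̂(1−p̂)/n + z²/(4n²) = 0.000690280 + 0.000102072 = 0.000792352.
Half-width = 1.960·√0.000792352/1.039604 = 0.05307.
So the interval runs from 0.0354 to 0.1415.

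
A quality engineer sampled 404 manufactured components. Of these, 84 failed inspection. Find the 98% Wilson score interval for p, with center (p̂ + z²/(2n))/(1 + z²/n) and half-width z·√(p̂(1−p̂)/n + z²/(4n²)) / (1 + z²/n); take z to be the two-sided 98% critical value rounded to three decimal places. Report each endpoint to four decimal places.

p̂ = 84/404 = 0.20792; z = 2.326, so z² = 5.410276.
Denominator 1 + z²/n = 1 + 5.410276/404 = 1.013392.
Center = (0.20792 + 0.006696)/1.013392 = 0.21178.
Radicand: p̂(1−p̂)/n + z²/(4n²) = 0.000407648 + 0.000008287 = 0.000415935.
Half-width = z·√(radicand)/denom = 2.326·0.020394/1.013392 = 0.04681.
CI: 0.21178 ± 0.04681 = (0.1650, 0.2586).

(0.1650, 0.2586)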